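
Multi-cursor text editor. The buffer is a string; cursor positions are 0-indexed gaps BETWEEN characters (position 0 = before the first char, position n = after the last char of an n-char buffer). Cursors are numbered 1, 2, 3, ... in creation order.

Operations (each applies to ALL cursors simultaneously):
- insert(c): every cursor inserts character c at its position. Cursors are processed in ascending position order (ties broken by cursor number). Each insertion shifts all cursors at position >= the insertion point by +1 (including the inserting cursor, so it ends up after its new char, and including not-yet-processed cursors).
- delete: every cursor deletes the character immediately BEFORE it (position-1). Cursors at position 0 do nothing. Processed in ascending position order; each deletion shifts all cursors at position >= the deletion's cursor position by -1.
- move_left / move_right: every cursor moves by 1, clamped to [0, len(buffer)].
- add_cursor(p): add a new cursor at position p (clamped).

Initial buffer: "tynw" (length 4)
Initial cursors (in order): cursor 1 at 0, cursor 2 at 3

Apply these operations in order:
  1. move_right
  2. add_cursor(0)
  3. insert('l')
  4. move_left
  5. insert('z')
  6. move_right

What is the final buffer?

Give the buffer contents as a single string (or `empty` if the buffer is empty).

Answer: zltzlynwzl

Derivation:
After op 1 (move_right): buffer="tynw" (len 4), cursors c1@1 c2@4, authorship ....
After op 2 (add_cursor(0)): buffer="tynw" (len 4), cursors c3@0 c1@1 c2@4, authorship ....
After op 3 (insert('l')): buffer="ltlynwl" (len 7), cursors c3@1 c1@3 c2@7, authorship 3.1...2
After op 4 (move_left): buffer="ltlynwl" (len 7), cursors c3@0 c1@2 c2@6, authorship 3.1...2
After op 5 (insert('z')): buffer="zltzlynwzl" (len 10), cursors c3@1 c1@4 c2@9, authorship 33.11...22
After op 6 (move_right): buffer="zltzlynwzl" (len 10), cursors c3@2 c1@5 c2@10, authorship 33.11...22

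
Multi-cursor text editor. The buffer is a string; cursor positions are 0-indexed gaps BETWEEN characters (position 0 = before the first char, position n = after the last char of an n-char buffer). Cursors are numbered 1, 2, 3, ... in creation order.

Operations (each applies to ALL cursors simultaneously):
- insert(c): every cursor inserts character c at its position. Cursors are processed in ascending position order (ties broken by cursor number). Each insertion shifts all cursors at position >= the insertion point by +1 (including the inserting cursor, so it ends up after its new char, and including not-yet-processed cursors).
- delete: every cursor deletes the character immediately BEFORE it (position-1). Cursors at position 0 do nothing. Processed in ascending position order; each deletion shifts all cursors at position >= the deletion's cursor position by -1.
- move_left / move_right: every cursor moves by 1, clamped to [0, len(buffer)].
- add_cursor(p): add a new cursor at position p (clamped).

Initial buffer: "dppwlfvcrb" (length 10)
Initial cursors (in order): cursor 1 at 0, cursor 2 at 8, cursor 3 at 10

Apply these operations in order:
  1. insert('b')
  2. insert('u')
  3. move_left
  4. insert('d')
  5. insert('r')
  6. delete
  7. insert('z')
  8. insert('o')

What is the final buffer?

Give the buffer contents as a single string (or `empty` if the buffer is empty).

Answer: bdzoudppwlfvcbdzourbbdzou

Derivation:
After op 1 (insert('b')): buffer="bdppwlfvcbrbb" (len 13), cursors c1@1 c2@10 c3@13, authorship 1........2..3
After op 2 (insert('u')): buffer="budppwlfvcburbbu" (len 16), cursors c1@2 c2@12 c3@16, authorship 11........22..33
After op 3 (move_left): buffer="budppwlfvcburbbu" (len 16), cursors c1@1 c2@11 c3@15, authorship 11........22..33
After op 4 (insert('d')): buffer="bdudppwlfvcbdurbbdu" (len 19), cursors c1@2 c2@13 c3@18, authorship 111........222..333
After op 5 (insert('r')): buffer="bdrudppwlfvcbdrurbbdru" (len 22), cursors c1@3 c2@15 c3@21, authorship 1111........2222..3333
After op 6 (delete): buffer="bdudppwlfvcbdurbbdu" (len 19), cursors c1@2 c2@13 c3@18, authorship 111........222..333
After op 7 (insert('z')): buffer="bdzudppwlfvcbdzurbbdzu" (len 22), cursors c1@3 c2@15 c3@21, authorship 1111........2222..3333
After op 8 (insert('o')): buffer="bdzoudppwlfvcbdzourbbdzou" (len 25), cursors c1@4 c2@17 c3@24, authorship 11111........22222..33333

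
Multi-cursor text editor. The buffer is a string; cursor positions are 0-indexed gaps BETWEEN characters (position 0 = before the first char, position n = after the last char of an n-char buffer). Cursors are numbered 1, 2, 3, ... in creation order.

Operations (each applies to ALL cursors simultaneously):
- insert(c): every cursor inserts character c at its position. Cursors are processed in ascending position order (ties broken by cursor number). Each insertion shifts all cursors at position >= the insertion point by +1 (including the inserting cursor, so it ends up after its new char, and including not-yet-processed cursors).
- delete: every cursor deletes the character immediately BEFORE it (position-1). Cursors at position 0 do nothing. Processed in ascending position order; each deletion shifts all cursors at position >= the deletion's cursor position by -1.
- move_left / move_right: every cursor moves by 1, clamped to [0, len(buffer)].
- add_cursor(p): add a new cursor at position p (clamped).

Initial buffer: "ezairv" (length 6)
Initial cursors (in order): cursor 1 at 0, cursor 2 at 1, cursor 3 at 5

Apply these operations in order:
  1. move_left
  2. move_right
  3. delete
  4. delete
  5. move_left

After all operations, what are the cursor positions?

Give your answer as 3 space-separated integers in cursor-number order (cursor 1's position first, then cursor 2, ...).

After op 1 (move_left): buffer="ezairv" (len 6), cursors c1@0 c2@0 c3@4, authorship ......
After op 2 (move_right): buffer="ezairv" (len 6), cursors c1@1 c2@1 c3@5, authorship ......
After op 3 (delete): buffer="zaiv" (len 4), cursors c1@0 c2@0 c3@3, authorship ....
After op 4 (delete): buffer="zav" (len 3), cursors c1@0 c2@0 c3@2, authorship ...
After op 5 (move_left): buffer="zav" (len 3), cursors c1@0 c2@0 c3@1, authorship ...

Answer: 0 0 1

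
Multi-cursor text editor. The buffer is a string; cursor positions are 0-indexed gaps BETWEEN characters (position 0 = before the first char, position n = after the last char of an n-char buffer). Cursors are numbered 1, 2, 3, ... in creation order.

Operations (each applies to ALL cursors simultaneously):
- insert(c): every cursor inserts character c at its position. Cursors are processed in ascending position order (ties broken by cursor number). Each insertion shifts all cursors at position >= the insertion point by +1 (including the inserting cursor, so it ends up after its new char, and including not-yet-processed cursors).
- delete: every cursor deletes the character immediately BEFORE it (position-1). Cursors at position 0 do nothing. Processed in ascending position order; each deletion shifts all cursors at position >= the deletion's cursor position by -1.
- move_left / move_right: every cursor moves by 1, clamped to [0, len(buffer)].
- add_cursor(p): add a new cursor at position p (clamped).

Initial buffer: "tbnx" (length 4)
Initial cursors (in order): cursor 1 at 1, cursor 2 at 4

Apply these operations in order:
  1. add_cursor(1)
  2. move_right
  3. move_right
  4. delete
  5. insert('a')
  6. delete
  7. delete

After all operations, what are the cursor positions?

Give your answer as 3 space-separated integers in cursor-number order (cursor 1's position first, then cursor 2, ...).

After op 1 (add_cursor(1)): buffer="tbnx" (len 4), cursors c1@1 c3@1 c2@4, authorship ....
After op 2 (move_right): buffer="tbnx" (len 4), cursors c1@2 c3@2 c2@4, authorship ....
After op 3 (move_right): buffer="tbnx" (len 4), cursors c1@3 c3@3 c2@4, authorship ....
After op 4 (delete): buffer="t" (len 1), cursors c1@1 c2@1 c3@1, authorship .
After op 5 (insert('a')): buffer="taaa" (len 4), cursors c1@4 c2@4 c3@4, authorship .123
After op 6 (delete): buffer="t" (len 1), cursors c1@1 c2@1 c3@1, authorship .
After op 7 (delete): buffer="" (len 0), cursors c1@0 c2@0 c3@0, authorship 

Answer: 0 0 0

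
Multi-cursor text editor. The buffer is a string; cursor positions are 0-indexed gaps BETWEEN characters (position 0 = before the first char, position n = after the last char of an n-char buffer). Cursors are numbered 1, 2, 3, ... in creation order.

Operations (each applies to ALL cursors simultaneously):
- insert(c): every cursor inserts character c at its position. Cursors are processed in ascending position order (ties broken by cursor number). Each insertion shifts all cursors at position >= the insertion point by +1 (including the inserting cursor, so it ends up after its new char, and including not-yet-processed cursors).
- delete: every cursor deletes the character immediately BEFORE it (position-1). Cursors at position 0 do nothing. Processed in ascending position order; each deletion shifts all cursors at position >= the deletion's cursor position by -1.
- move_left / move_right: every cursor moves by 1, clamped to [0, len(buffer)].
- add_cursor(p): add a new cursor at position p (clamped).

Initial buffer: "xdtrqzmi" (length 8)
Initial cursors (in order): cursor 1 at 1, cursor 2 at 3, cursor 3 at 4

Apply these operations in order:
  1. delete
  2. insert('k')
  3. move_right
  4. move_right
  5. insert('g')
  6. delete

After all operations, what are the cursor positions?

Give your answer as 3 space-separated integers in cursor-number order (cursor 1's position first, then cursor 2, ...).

Answer: 3 6 6

Derivation:
After op 1 (delete): buffer="dqzmi" (len 5), cursors c1@0 c2@1 c3@1, authorship .....
After op 2 (insert('k')): buffer="kdkkqzmi" (len 8), cursors c1@1 c2@4 c3@4, authorship 1.23....
After op 3 (move_right): buffer="kdkkqzmi" (len 8), cursors c1@2 c2@5 c3@5, authorship 1.23....
After op 4 (move_right): buffer="kdkkqzmi" (len 8), cursors c1@3 c2@6 c3@6, authorship 1.23....
After op 5 (insert('g')): buffer="kdkgkqzggmi" (len 11), cursors c1@4 c2@9 c3@9, authorship 1.213..23..
After op 6 (delete): buffer="kdkkqzmi" (len 8), cursors c1@3 c2@6 c3@6, authorship 1.23....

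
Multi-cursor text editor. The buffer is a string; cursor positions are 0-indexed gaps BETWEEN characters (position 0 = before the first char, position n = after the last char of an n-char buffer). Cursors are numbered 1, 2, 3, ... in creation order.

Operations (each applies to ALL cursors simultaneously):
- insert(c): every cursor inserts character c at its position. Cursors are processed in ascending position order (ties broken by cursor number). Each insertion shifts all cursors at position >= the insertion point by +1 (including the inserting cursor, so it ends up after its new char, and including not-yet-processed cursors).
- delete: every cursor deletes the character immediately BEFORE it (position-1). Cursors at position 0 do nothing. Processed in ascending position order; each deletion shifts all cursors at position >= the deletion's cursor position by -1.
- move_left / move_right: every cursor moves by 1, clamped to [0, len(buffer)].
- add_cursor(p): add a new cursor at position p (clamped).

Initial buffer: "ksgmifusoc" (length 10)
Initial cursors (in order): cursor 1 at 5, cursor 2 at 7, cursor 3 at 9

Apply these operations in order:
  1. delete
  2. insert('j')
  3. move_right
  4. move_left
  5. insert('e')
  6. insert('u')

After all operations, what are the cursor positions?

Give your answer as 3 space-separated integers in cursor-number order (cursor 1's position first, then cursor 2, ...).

After op 1 (delete): buffer="ksgmfsc" (len 7), cursors c1@4 c2@5 c3@6, authorship .......
After op 2 (insert('j')): buffer="ksgmjfjsjc" (len 10), cursors c1@5 c2@7 c3@9, authorship ....1.2.3.
After op 3 (move_right): buffer="ksgmjfjsjc" (len 10), cursors c1@6 c2@8 c3@10, authorship ....1.2.3.
After op 4 (move_left): buffer="ksgmjfjsjc" (len 10), cursors c1@5 c2@7 c3@9, authorship ....1.2.3.
After op 5 (insert('e')): buffer="ksgmjefjesjec" (len 13), cursors c1@6 c2@9 c3@12, authorship ....11.22.33.
After op 6 (insert('u')): buffer="ksgmjeufjeusjeuc" (len 16), cursors c1@7 c2@11 c3@15, authorship ....111.222.333.

Answer: 7 11 15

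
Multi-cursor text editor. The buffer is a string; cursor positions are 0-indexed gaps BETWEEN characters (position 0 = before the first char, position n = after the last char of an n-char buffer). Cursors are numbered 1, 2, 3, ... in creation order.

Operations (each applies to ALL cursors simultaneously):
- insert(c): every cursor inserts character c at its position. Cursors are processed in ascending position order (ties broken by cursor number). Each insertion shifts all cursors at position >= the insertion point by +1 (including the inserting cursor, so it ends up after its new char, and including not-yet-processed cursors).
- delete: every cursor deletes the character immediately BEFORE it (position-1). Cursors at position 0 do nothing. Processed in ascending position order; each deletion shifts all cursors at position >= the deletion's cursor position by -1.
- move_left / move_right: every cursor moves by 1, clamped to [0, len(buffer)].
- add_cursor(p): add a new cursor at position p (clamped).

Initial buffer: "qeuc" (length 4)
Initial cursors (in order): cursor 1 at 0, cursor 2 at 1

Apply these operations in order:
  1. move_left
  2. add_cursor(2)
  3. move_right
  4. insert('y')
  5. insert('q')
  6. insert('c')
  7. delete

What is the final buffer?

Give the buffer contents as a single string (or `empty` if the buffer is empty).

After op 1 (move_left): buffer="qeuc" (len 4), cursors c1@0 c2@0, authorship ....
After op 2 (add_cursor(2)): buffer="qeuc" (len 4), cursors c1@0 c2@0 c3@2, authorship ....
After op 3 (move_right): buffer="qeuc" (len 4), cursors c1@1 c2@1 c3@3, authorship ....
After op 4 (insert('y')): buffer="qyyeuyc" (len 7), cursors c1@3 c2@3 c3@6, authorship .12..3.
After op 5 (insert('q')): buffer="qyyqqeuyqc" (len 10), cursors c1@5 c2@5 c3@9, authorship .1212..33.
After op 6 (insert('c')): buffer="qyyqqcceuyqcc" (len 13), cursors c1@7 c2@7 c3@12, authorship .121212..333.
After op 7 (delete): buffer="qyyqqeuyqc" (len 10), cursors c1@5 c2@5 c3@9, authorship .1212..33.

Answer: qyyqqeuyqc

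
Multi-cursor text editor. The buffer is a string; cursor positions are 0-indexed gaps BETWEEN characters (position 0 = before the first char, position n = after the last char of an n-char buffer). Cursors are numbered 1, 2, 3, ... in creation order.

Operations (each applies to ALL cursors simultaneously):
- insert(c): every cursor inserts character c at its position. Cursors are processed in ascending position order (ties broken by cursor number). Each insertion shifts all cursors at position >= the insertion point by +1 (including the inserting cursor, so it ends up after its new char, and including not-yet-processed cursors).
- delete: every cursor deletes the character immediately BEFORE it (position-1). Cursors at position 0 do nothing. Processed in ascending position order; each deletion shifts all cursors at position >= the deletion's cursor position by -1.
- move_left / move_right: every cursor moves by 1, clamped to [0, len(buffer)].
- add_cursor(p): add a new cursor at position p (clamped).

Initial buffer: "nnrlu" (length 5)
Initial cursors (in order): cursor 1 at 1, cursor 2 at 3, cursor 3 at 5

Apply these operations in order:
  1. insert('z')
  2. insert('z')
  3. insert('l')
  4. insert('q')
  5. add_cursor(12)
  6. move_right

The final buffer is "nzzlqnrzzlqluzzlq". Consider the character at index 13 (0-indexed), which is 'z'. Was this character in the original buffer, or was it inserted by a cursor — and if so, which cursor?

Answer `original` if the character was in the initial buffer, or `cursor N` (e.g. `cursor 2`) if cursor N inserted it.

After op 1 (insert('z')): buffer="nznrzluz" (len 8), cursors c1@2 c2@5 c3@8, authorship .1..2..3
After op 2 (insert('z')): buffer="nzznrzzluzz" (len 11), cursors c1@3 c2@7 c3@11, authorship .11..22..33
After op 3 (insert('l')): buffer="nzzlnrzzlluzzl" (len 14), cursors c1@4 c2@9 c3@14, authorship .111..222..333
After op 4 (insert('q')): buffer="nzzlqnrzzlqluzzlq" (len 17), cursors c1@5 c2@11 c3@17, authorship .1111..2222..3333
After op 5 (add_cursor(12)): buffer="nzzlqnrzzlqluzzlq" (len 17), cursors c1@5 c2@11 c4@12 c3@17, authorship .1111..2222..3333
After op 6 (move_right): buffer="nzzlqnrzzlqluzzlq" (len 17), cursors c1@6 c2@12 c4@13 c3@17, authorship .1111..2222..3333
Authorship (.=original, N=cursor N): . 1 1 1 1 . . 2 2 2 2 . . 3 3 3 3
Index 13: author = 3

Answer: cursor 3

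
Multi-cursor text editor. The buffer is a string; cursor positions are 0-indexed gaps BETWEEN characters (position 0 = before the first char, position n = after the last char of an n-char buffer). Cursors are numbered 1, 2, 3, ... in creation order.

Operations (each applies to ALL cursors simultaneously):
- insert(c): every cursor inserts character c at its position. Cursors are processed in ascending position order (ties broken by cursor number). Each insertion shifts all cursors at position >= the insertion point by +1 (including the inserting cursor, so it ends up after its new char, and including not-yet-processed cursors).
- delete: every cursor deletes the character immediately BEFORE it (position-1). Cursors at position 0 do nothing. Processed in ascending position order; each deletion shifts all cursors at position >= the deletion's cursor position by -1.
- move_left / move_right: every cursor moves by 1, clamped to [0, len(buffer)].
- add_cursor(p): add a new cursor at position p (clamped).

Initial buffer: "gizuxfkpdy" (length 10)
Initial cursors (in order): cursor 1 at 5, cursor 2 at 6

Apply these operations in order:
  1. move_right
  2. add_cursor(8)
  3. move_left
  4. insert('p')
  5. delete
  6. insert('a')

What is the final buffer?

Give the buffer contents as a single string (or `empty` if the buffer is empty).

Answer: gizuxafakapdy

Derivation:
After op 1 (move_right): buffer="gizuxfkpdy" (len 10), cursors c1@6 c2@7, authorship ..........
After op 2 (add_cursor(8)): buffer="gizuxfkpdy" (len 10), cursors c1@6 c2@7 c3@8, authorship ..........
After op 3 (move_left): buffer="gizuxfkpdy" (len 10), cursors c1@5 c2@6 c3@7, authorship ..........
After op 4 (insert('p')): buffer="gizuxpfpkppdy" (len 13), cursors c1@6 c2@8 c3@10, authorship .....1.2.3...
After op 5 (delete): buffer="gizuxfkpdy" (len 10), cursors c1@5 c2@6 c3@7, authorship ..........
After op 6 (insert('a')): buffer="gizuxafakapdy" (len 13), cursors c1@6 c2@8 c3@10, authorship .....1.2.3...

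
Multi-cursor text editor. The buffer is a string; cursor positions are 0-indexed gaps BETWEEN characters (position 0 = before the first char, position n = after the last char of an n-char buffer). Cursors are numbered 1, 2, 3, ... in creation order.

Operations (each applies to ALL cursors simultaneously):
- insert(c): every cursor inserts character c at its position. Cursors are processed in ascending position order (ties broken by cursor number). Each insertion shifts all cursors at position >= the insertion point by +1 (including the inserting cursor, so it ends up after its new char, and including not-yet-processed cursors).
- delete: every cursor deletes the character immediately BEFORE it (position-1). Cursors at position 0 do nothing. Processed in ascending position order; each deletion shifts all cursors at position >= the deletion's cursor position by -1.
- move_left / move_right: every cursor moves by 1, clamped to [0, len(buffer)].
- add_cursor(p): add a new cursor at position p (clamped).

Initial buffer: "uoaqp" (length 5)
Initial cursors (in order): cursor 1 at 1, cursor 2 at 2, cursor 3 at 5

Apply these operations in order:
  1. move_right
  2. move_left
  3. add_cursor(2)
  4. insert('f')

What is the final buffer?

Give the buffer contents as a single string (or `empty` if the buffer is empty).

Answer: ufoffaqfp

Derivation:
After op 1 (move_right): buffer="uoaqp" (len 5), cursors c1@2 c2@3 c3@5, authorship .....
After op 2 (move_left): buffer="uoaqp" (len 5), cursors c1@1 c2@2 c3@4, authorship .....
After op 3 (add_cursor(2)): buffer="uoaqp" (len 5), cursors c1@1 c2@2 c4@2 c3@4, authorship .....
After op 4 (insert('f')): buffer="ufoffaqfp" (len 9), cursors c1@2 c2@5 c4@5 c3@8, authorship .1.24..3.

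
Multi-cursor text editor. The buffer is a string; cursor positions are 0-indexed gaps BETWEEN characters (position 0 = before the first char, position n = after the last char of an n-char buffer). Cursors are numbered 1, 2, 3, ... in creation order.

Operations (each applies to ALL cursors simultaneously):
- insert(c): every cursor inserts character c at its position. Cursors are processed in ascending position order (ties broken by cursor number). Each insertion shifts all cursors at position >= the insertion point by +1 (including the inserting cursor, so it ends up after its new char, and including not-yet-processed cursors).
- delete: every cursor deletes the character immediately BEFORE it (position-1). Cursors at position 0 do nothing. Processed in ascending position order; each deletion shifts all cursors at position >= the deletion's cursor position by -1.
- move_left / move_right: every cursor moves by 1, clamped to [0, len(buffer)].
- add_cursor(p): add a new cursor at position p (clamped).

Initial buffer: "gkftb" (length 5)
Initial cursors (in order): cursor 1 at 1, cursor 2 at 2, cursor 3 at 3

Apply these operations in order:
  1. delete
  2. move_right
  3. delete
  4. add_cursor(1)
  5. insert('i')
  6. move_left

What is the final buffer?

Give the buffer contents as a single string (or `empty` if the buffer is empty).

Answer: iiibi

Derivation:
After op 1 (delete): buffer="tb" (len 2), cursors c1@0 c2@0 c3@0, authorship ..
After op 2 (move_right): buffer="tb" (len 2), cursors c1@1 c2@1 c3@1, authorship ..
After op 3 (delete): buffer="b" (len 1), cursors c1@0 c2@0 c3@0, authorship .
After op 4 (add_cursor(1)): buffer="b" (len 1), cursors c1@0 c2@0 c3@0 c4@1, authorship .
After op 5 (insert('i')): buffer="iiibi" (len 5), cursors c1@3 c2@3 c3@3 c4@5, authorship 123.4
After op 6 (move_left): buffer="iiibi" (len 5), cursors c1@2 c2@2 c3@2 c4@4, authorship 123.4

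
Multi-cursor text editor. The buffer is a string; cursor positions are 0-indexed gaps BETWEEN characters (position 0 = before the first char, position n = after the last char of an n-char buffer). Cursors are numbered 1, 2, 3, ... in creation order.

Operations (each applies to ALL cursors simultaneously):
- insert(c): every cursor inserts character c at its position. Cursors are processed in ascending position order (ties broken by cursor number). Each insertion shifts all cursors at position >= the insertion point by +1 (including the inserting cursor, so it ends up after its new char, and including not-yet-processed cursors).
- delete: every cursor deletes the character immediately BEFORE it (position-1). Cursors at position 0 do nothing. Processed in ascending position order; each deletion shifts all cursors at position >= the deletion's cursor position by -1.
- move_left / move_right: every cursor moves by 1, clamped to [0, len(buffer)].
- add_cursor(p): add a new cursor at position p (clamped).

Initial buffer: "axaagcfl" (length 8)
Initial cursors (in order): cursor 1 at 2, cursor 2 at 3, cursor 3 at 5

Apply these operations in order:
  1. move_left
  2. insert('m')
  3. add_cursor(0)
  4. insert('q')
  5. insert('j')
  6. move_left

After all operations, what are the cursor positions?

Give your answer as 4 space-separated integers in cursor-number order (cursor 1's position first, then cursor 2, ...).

After op 1 (move_left): buffer="axaagcfl" (len 8), cursors c1@1 c2@2 c3@4, authorship ........
After op 2 (insert('m')): buffer="amxmaamgcfl" (len 11), cursors c1@2 c2@4 c3@7, authorship .1.2..3....
After op 3 (add_cursor(0)): buffer="amxmaamgcfl" (len 11), cursors c4@0 c1@2 c2@4 c3@7, authorship .1.2..3....
After op 4 (insert('q')): buffer="qamqxmqaamqgcfl" (len 15), cursors c4@1 c1@4 c2@7 c3@11, authorship 4.11.22..33....
After op 5 (insert('j')): buffer="qjamqjxmqjaamqjgcfl" (len 19), cursors c4@2 c1@6 c2@10 c3@15, authorship 44.111.222..333....
After op 6 (move_left): buffer="qjamqjxmqjaamqjgcfl" (len 19), cursors c4@1 c1@5 c2@9 c3@14, authorship 44.111.222..333....

Answer: 5 9 14 1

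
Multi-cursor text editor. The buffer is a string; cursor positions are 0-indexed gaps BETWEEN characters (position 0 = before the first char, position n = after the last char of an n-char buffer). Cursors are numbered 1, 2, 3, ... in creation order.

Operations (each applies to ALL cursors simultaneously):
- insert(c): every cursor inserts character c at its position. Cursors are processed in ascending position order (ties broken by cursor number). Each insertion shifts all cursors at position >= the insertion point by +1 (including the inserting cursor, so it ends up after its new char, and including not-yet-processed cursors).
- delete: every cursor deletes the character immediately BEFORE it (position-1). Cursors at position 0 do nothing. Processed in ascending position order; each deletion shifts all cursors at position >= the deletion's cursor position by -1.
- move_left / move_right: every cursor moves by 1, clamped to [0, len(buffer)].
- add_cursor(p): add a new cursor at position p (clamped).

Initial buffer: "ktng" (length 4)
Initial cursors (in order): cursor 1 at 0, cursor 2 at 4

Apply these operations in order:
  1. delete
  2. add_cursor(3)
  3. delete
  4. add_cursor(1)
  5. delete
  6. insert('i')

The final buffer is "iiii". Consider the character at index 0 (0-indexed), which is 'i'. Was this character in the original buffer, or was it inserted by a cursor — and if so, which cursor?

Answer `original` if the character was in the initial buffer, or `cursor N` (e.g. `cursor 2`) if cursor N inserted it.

Answer: cursor 1

Derivation:
After op 1 (delete): buffer="ktn" (len 3), cursors c1@0 c2@3, authorship ...
After op 2 (add_cursor(3)): buffer="ktn" (len 3), cursors c1@0 c2@3 c3@3, authorship ...
After op 3 (delete): buffer="k" (len 1), cursors c1@0 c2@1 c3@1, authorship .
After op 4 (add_cursor(1)): buffer="k" (len 1), cursors c1@0 c2@1 c3@1 c4@1, authorship .
After op 5 (delete): buffer="" (len 0), cursors c1@0 c2@0 c3@0 c4@0, authorship 
After op 6 (insert('i')): buffer="iiii" (len 4), cursors c1@4 c2@4 c3@4 c4@4, authorship 1234
Authorship (.=original, N=cursor N): 1 2 3 4
Index 0: author = 1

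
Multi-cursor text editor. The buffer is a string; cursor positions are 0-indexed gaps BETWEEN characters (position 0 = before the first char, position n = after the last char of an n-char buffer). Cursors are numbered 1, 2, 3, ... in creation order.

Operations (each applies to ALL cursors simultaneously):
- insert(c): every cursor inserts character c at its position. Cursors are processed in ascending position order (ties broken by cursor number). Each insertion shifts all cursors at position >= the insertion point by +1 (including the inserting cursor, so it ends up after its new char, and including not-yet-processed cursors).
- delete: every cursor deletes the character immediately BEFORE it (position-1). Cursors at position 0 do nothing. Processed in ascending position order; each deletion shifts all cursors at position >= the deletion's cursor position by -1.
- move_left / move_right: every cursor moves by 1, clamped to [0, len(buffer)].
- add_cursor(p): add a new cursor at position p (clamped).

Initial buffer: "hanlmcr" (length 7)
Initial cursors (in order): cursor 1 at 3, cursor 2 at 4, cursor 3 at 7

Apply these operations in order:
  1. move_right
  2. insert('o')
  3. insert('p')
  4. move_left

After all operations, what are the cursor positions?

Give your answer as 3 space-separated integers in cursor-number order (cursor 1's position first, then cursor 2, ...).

After op 1 (move_right): buffer="hanlmcr" (len 7), cursors c1@4 c2@5 c3@7, authorship .......
After op 2 (insert('o')): buffer="hanlomocro" (len 10), cursors c1@5 c2@7 c3@10, authorship ....1.2..3
After op 3 (insert('p')): buffer="hanlopmopcrop" (len 13), cursors c1@6 c2@9 c3@13, authorship ....11.22..33
After op 4 (move_left): buffer="hanlopmopcrop" (len 13), cursors c1@5 c2@8 c3@12, authorship ....11.22..33

Answer: 5 8 12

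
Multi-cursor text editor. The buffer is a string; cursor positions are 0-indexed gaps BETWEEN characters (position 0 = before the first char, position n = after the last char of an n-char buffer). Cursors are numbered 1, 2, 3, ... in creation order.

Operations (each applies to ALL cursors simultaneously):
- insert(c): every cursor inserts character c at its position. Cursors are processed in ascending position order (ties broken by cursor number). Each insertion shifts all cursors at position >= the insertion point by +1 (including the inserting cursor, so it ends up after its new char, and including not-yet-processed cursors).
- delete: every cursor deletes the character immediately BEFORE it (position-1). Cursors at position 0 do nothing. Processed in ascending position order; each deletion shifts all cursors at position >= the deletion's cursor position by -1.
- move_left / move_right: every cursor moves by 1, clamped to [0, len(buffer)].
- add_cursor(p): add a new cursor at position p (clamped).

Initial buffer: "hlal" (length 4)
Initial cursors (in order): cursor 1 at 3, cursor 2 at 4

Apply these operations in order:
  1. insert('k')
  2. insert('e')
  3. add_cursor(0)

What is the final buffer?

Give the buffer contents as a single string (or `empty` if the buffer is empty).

After op 1 (insert('k')): buffer="hlaklk" (len 6), cursors c1@4 c2@6, authorship ...1.2
After op 2 (insert('e')): buffer="hlakelke" (len 8), cursors c1@5 c2@8, authorship ...11.22
After op 3 (add_cursor(0)): buffer="hlakelke" (len 8), cursors c3@0 c1@5 c2@8, authorship ...11.22

Answer: hlakelke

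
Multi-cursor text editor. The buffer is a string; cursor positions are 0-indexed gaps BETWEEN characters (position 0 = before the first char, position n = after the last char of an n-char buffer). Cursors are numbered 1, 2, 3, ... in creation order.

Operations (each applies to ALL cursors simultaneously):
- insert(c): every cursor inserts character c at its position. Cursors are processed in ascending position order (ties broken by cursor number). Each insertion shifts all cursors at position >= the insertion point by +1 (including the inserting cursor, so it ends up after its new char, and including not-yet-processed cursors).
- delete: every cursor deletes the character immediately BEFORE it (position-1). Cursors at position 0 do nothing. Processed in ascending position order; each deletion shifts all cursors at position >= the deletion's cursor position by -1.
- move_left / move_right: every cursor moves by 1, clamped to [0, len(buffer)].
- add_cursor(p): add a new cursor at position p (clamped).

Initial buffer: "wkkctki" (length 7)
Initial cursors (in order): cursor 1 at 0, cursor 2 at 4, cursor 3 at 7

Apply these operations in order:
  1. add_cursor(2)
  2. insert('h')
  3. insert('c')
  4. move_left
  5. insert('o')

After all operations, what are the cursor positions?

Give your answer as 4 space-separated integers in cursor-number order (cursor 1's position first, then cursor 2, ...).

Answer: 2 12 18 7

Derivation:
After op 1 (add_cursor(2)): buffer="wkkctki" (len 7), cursors c1@0 c4@2 c2@4 c3@7, authorship .......
After op 2 (insert('h')): buffer="hwkhkchtkih" (len 11), cursors c1@1 c4@4 c2@7 c3@11, authorship 1..4..2...3
After op 3 (insert('c')): buffer="hcwkhckchctkihc" (len 15), cursors c1@2 c4@6 c2@10 c3@15, authorship 11..44..22...33
After op 4 (move_left): buffer="hcwkhckchctkihc" (len 15), cursors c1@1 c4@5 c2@9 c3@14, authorship 11..44..22...33
After op 5 (insert('o')): buffer="hocwkhockchoctkihoc" (len 19), cursors c1@2 c4@7 c2@12 c3@18, authorship 111..444..222...333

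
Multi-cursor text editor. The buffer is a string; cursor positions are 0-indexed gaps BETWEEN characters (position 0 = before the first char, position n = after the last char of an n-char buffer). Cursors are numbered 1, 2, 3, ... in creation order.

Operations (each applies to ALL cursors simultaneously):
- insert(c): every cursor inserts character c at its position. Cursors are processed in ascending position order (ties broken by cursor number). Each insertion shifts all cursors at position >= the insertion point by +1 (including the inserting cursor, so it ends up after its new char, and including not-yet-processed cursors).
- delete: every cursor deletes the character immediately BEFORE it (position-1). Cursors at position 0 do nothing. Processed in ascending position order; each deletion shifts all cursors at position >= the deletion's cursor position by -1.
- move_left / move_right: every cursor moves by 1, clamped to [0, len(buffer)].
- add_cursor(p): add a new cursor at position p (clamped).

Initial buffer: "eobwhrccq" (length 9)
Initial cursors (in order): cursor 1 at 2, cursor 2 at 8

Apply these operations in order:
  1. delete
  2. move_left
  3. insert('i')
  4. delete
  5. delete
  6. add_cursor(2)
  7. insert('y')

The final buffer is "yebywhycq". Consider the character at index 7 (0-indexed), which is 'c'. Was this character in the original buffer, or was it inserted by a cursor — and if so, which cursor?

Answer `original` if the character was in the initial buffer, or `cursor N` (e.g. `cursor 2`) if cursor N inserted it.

Answer: original

Derivation:
After op 1 (delete): buffer="ebwhrcq" (len 7), cursors c1@1 c2@6, authorship .......
After op 2 (move_left): buffer="ebwhrcq" (len 7), cursors c1@0 c2@5, authorship .......
After op 3 (insert('i')): buffer="iebwhricq" (len 9), cursors c1@1 c2@7, authorship 1.....2..
After op 4 (delete): buffer="ebwhrcq" (len 7), cursors c1@0 c2@5, authorship .......
After op 5 (delete): buffer="ebwhcq" (len 6), cursors c1@0 c2@4, authorship ......
After op 6 (add_cursor(2)): buffer="ebwhcq" (len 6), cursors c1@0 c3@2 c2@4, authorship ......
After op 7 (insert('y')): buffer="yebywhycq" (len 9), cursors c1@1 c3@4 c2@7, authorship 1..3..2..
Authorship (.=original, N=cursor N): 1 . . 3 . . 2 . .
Index 7: author = original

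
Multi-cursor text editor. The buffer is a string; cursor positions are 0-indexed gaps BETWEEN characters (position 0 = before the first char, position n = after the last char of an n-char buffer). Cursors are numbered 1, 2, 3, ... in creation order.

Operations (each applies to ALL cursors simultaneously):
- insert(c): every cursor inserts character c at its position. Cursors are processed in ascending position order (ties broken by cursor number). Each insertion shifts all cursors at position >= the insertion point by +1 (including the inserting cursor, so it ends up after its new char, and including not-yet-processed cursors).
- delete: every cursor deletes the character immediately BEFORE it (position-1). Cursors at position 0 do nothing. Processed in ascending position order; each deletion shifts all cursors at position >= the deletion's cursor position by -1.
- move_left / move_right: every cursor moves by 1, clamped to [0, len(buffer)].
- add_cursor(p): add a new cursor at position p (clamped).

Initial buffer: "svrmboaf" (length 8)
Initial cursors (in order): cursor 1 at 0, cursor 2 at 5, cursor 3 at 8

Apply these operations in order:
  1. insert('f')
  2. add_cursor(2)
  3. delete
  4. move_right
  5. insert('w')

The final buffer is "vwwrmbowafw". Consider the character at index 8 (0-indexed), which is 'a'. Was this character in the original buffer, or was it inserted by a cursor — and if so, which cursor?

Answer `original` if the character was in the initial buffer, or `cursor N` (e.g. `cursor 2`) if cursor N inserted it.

Answer: original

Derivation:
After op 1 (insert('f')): buffer="fsvrmbfoaff" (len 11), cursors c1@1 c2@7 c3@11, authorship 1.....2...3
After op 2 (add_cursor(2)): buffer="fsvrmbfoaff" (len 11), cursors c1@1 c4@2 c2@7 c3@11, authorship 1.....2...3
After op 3 (delete): buffer="vrmboaf" (len 7), cursors c1@0 c4@0 c2@4 c3@7, authorship .......
After op 4 (move_right): buffer="vrmboaf" (len 7), cursors c1@1 c4@1 c2@5 c3@7, authorship .......
After op 5 (insert('w')): buffer="vwwrmbowafw" (len 11), cursors c1@3 c4@3 c2@8 c3@11, authorship .14....2..3
Authorship (.=original, N=cursor N): . 1 4 . . . . 2 . . 3
Index 8: author = original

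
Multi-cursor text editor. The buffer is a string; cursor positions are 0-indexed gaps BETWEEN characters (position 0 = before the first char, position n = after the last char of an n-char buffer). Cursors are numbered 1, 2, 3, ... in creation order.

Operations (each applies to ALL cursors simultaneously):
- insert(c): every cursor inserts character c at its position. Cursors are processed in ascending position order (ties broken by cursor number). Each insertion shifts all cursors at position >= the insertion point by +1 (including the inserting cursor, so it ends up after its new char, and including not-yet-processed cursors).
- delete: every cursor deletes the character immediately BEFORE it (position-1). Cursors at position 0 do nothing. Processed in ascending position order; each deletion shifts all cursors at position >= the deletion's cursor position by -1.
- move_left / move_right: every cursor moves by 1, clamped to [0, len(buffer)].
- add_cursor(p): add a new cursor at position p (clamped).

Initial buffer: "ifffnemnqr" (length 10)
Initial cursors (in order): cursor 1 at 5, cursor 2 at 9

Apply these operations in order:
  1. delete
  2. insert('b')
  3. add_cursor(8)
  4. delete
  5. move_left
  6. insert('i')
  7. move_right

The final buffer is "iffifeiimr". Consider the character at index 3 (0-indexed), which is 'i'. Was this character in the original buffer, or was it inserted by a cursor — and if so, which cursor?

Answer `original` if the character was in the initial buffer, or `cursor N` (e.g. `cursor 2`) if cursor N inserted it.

After op 1 (delete): buffer="ifffemnr" (len 8), cursors c1@4 c2@7, authorship ........
After op 2 (insert('b')): buffer="ifffbemnbr" (len 10), cursors c1@5 c2@9, authorship ....1...2.
After op 3 (add_cursor(8)): buffer="ifffbemnbr" (len 10), cursors c1@5 c3@8 c2@9, authorship ....1...2.
After op 4 (delete): buffer="ifffemr" (len 7), cursors c1@4 c2@6 c3@6, authorship .......
After op 5 (move_left): buffer="ifffemr" (len 7), cursors c1@3 c2@5 c3@5, authorship .......
After op 6 (insert('i')): buffer="iffifeiimr" (len 10), cursors c1@4 c2@8 c3@8, authorship ...1..23..
After op 7 (move_right): buffer="iffifeiimr" (len 10), cursors c1@5 c2@9 c3@9, authorship ...1..23..
Authorship (.=original, N=cursor N): . . . 1 . . 2 3 . .
Index 3: author = 1

Answer: cursor 1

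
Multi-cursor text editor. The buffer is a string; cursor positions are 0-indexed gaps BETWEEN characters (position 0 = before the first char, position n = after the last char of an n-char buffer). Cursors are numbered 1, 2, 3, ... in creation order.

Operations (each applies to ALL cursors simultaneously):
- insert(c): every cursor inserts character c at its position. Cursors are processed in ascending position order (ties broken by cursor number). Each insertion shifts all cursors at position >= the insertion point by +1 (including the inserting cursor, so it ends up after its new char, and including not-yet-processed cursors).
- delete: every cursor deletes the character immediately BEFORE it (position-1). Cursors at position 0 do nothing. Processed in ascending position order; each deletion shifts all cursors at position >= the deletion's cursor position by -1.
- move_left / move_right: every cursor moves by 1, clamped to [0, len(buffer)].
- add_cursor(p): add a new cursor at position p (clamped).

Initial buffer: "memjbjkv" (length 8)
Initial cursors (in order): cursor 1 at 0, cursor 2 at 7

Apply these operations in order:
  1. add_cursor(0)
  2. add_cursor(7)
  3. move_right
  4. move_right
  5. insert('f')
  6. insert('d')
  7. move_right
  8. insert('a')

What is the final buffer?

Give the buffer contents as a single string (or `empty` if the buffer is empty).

Answer: meffddmaajbjkvffddaa

Derivation:
After op 1 (add_cursor(0)): buffer="memjbjkv" (len 8), cursors c1@0 c3@0 c2@7, authorship ........
After op 2 (add_cursor(7)): buffer="memjbjkv" (len 8), cursors c1@0 c3@0 c2@7 c4@7, authorship ........
After op 3 (move_right): buffer="memjbjkv" (len 8), cursors c1@1 c3@1 c2@8 c4@8, authorship ........
After op 4 (move_right): buffer="memjbjkv" (len 8), cursors c1@2 c3@2 c2@8 c4@8, authorship ........
After op 5 (insert('f')): buffer="meffmjbjkvff" (len 12), cursors c1@4 c3@4 c2@12 c4@12, authorship ..13......24
After op 6 (insert('d')): buffer="meffddmjbjkvffdd" (len 16), cursors c1@6 c3@6 c2@16 c4@16, authorship ..1313......2424
After op 7 (move_right): buffer="meffddmjbjkvffdd" (len 16), cursors c1@7 c3@7 c2@16 c4@16, authorship ..1313......2424
After op 8 (insert('a')): buffer="meffddmaajbjkvffddaa" (len 20), cursors c1@9 c3@9 c2@20 c4@20, authorship ..1313.13.....242424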